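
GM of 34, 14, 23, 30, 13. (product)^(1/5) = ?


Product = 34 × 14 × 23 × 30 × 13 = 4269720
GM = 4269720^(1/5) = 21.1875

GM = 21.1875


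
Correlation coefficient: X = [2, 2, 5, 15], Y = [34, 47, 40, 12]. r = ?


Mean X = 6.0000, Mean Y = 33.2500
SD X = 5.338539, SD Y = 13.102958
Cov = -64.000000
r = -64.000000/(5.338539*13.102958) = -0.9149

r = -0.9149


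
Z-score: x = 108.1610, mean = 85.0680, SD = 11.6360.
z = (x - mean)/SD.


z = (108.1610 - 85.0680)/11.6360
= 23.0930/11.6360
= 1.9846

z = 1.9846


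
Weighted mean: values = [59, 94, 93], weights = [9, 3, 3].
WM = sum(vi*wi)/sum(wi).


Numerator = 59*9 + 94*3 + 93*3 = 1092
Denominator = 9 + 3 + 3 = 15
WM = 1092/15 = 72.8000

WM = 72.8000


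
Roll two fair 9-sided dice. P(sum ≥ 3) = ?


Total outcomes = 9×9 = 81
Favorable (sum ≥ 3): 80
P = 80/81 = 0.9877

P = 0.9877


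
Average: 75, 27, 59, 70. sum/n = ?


Sum = 75 + 27 + 59 + 70 = 231
n = 4
Mean = 231/4 = 57.7500

Mean = 57.7500


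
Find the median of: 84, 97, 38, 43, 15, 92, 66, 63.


Sorted: 15, 38, 43, 63, 66, 84, 92, 97
n = 8 (even)
Middle values: 63 and 66
Median = (63+66)/2 = 64.5000

Median = 64.5000


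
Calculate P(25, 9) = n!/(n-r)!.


P(25,9) = 25!/16!
= 15511210043330985984000000/20922789888000
= 741354768000

P(25,9) = 741354768000


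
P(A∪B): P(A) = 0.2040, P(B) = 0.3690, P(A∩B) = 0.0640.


P(A∪B) = 0.2040 + 0.3690 - 0.0640
= 0.5730 - 0.0640
= 0.5090

P(A∪B) = 0.5090


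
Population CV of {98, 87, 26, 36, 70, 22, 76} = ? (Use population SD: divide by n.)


Mean = 59.2857
SD = 28.5393
CV = (28.5393/59.2857)*100 = 48.1385%

CV = 48.1385%


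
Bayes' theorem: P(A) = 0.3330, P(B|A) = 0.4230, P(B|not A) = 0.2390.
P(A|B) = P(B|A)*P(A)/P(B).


P(B) = P(B|A)*P(A) + P(B|A')*P(A')
= 0.4230*0.3330 + 0.2390*0.6670
= 0.140859 + 0.159413 = 0.300272
P(A|B) = 0.140859/0.300272 = 0.4691

P(A|B) = 0.4691


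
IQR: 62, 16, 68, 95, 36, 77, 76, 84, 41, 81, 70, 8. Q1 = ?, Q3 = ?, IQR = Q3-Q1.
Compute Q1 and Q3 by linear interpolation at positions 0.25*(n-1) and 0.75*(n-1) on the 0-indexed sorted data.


Sorted: 8, 16, 36, 41, 62, 68, 70, 76, 77, 81, 84, 95
Q1 (25th %ile) = 39.7500
Q3 (75th %ile) = 78.0000
IQR = 78.0000 - 39.7500 = 38.2500

IQR = 38.2500


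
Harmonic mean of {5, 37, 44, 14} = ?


Sum of reciprocals = 1/5 + 1/37 + 1/44 + 1/14 = 0.321183
HM = 4/0.321183 = 12.4540

HM = 12.4540


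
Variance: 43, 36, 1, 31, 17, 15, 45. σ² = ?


Mean = 26.8571
Squared deviations: 260.5918, 83.5918, 668.5918, 17.1633, 97.1633, 140.5918, 329.1633
Sum = 1596.8571
Variance = 1596.8571/7 = 228.1224

Variance = 228.1224


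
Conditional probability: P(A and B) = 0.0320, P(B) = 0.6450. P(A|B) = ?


P(A|B) = 0.0320/0.6450 = 0.0496

P(A|B) = 0.0496


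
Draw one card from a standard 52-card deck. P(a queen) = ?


4 queens in 52 cards
P = 4/52 = 0.0769

P = 0.0769


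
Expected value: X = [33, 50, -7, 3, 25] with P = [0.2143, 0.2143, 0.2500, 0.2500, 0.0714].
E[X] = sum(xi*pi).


E[X] = 33*0.2143 + 50*0.2143 - 7*0.2500 + 3*0.2500 + 25*0.0714
= 7.0719 + 10.7150 - 1.7500 + 0.7500 + 1.7850
= 18.5719

E[X] = 18.5719


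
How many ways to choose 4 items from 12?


C(12,4) = 12!/(4! × 8!)
= 479001600/(24 × 40320)
= 495

C(12,4) = 495


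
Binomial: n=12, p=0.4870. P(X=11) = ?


C(12,11) = 12
p^11 = 0.000365
(1-p)^1 = 0.513000
P = 12 * 0.000365 * 0.513000 = 0.0022

P(X=11) = 0.0022


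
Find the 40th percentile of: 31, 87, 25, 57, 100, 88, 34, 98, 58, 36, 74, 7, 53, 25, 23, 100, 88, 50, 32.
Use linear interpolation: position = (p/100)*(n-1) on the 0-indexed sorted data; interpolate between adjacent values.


Sorted: 7, 23, 25, 25, 31, 32, 34, 36, 50, 53, 57, 58, 74, 87, 88, 88, 98, 100, 100
n = 19
Index = 40/100 * 18 = 7.2000
Lower = data[7] = 36, Upper = data[8] = 50
P40 = 36 + 0.2000*(14) = 38.8000

P40 = 38.8000


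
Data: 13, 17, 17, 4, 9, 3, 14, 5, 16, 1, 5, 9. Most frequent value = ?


Frequencies: 1:1, 3:1, 4:1, 5:2, 9:2, 13:1, 14:1, 16:1, 17:2
Max frequency = 2
Mode = 5, 9, 17

Mode = 5, 9, 17


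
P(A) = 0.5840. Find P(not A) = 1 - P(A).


P(not A) = 1 - 0.5840 = 0.4160

P(not A) = 0.4160


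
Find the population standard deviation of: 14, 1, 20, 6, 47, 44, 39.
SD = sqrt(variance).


Mean = 24.4286
Variance = 303.1020
SD = sqrt(303.1020) = 17.4098

SD = 17.4098


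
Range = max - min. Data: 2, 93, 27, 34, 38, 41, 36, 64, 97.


Max = 97, Min = 2
Range = 97 - 2 = 95

Range = 95


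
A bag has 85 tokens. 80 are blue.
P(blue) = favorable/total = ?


P = 80/85 = 0.9412

P = 0.9412


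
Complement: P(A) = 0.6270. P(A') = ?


P(not A) = 1 - 0.6270 = 0.3730

P(not A) = 0.3730


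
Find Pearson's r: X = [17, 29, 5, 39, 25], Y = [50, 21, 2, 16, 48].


Mean X = 23.0000, Mean Y = 27.4000
SD X = 11.454257, SD Y = 18.714700
Cov = 28.400000
r = 28.400000/(11.454257*18.714700) = 0.1325

r = 0.1325


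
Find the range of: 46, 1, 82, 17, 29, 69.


Max = 82, Min = 1
Range = 82 - 1 = 81

Range = 81


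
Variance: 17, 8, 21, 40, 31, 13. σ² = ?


Mean = 21.6667
Squared deviations: 21.7778, 186.7778, 0.4444, 336.1111, 87.1111, 75.1111
Sum = 707.3333
Variance = 707.3333/6 = 117.8889

Variance = 117.8889


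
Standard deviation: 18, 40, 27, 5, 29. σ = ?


Mean = 23.8000
Variance = 137.3600
SD = sqrt(137.3600) = 11.7201

SD = 11.7201


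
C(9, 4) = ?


C(9,4) = 9!/(4! × 5!)
= 362880/(24 × 120)
= 126

C(9,4) = 126


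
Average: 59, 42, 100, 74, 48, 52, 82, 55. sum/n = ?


Sum = 59 + 42 + 100 + 74 + 48 + 52 + 82 + 55 = 512
n = 8
Mean = 512/8 = 64.0000

Mean = 64.0000


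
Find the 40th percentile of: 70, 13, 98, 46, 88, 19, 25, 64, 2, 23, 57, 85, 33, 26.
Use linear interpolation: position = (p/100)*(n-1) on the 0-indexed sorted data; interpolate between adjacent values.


Sorted: 2, 13, 19, 23, 25, 26, 33, 46, 57, 64, 70, 85, 88, 98
n = 14
Index = 40/100 * 13 = 5.2000
Lower = data[5] = 26, Upper = data[6] = 33
P40 = 26 + 0.2000*(7) = 27.4000

P40 = 27.4000


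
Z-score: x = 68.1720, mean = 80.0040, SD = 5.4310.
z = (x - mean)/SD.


z = (68.1720 - 80.0040)/5.4310
= -11.8320/5.4310
= -2.1786

z = -2.1786


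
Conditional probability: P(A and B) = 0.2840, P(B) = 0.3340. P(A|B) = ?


P(A|B) = 0.2840/0.3340 = 0.8503

P(A|B) = 0.8503


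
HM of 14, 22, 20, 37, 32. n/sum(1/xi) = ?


Sum of reciprocals = 1/14 + 1/22 + 1/20 + 1/37 + 1/32 = 0.225160
HM = 5/0.225160 = 22.2064

HM = 22.2064


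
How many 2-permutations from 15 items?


P(15,2) = 15!/13!
= 1307674368000/6227020800
= 210

P(15,2) = 210


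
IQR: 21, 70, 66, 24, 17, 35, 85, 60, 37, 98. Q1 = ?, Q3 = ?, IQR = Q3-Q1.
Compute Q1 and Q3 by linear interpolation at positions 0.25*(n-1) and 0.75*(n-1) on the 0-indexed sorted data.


Sorted: 17, 21, 24, 35, 37, 60, 66, 70, 85, 98
Q1 (25th %ile) = 26.7500
Q3 (75th %ile) = 69.0000
IQR = 69.0000 - 26.7500 = 42.2500

IQR = 42.2500


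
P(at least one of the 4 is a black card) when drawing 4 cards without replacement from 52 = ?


P(at least one) = 1 - P(none)
P(none) = (26/52) × (25/51) × (24/50) × (23/49) = 0.055222
P(at least one) = 1 - 0.055222 = 0.9448

P = 0.9448


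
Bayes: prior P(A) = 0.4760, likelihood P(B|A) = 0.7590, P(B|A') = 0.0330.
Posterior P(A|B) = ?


P(B) = P(B|A)*P(A) + P(B|A')*P(A')
= 0.7590*0.4760 + 0.0330*0.5240
= 0.361284 + 0.017292 = 0.378576
P(A|B) = 0.361284/0.378576 = 0.9543

P(A|B) = 0.9543


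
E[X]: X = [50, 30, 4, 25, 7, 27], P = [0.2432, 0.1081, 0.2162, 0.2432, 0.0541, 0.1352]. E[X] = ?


E[X] = 50*0.2432 + 30*0.1081 + 4*0.2162 + 25*0.2432 + 7*0.0541 + 27*0.1352
= 12.1600 + 3.2430 + 0.8648 + 6.0800 + 0.3787 + 3.6504
= 26.3769

E[X] = 26.3769


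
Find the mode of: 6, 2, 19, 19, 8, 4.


Frequencies: 2:1, 4:1, 6:1, 8:1, 19:2
Max frequency = 2
Mode = 19

Mode = 19


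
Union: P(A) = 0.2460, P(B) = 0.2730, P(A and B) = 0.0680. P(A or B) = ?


P(A∪B) = 0.2460 + 0.2730 - 0.0680
= 0.5190 - 0.0680
= 0.4510

P(A∪B) = 0.4510


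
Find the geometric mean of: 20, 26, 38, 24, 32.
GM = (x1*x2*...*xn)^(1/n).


Product = 20 × 26 × 38 × 24 × 32 = 15175680
GM = 15175680^(1/5) = 27.3042

GM = 27.3042


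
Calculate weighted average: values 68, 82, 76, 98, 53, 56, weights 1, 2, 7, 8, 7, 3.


Numerator = 68*1 + 82*2 + 76*7 + 98*8 + 53*7 + 56*3 = 2087
Denominator = 1 + 2 + 7 + 8 + 7 + 3 = 28
WM = 2087/28 = 74.5357

WM = 74.5357


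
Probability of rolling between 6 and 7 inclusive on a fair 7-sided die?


Favorable outcomes (6 ≤ roll ≤ 7): 2
Total outcomes = 7
P = 2/7 = 0.2857

P = 0.2857


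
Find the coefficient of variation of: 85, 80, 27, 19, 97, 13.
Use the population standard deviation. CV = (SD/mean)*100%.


Mean = 53.5000
SD = 34.4468
CV = (34.4468/53.5000)*100 = 64.3866%

CV = 64.3866%


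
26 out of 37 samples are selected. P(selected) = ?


P = 26/37 = 0.7027

P = 0.7027


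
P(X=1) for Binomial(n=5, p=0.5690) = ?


C(5,1) = 5
p^1 = 0.569000
(1-p)^4 = 0.034507
P = 5 * 0.569000 * 0.034507 = 0.0982

P(X=1) = 0.0982


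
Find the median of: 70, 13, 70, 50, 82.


Sorted: 13, 50, 70, 70, 82
n = 5 (odd)
Middle value = 70

Median = 70


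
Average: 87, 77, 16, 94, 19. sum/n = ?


Sum = 87 + 77 + 16 + 94 + 19 = 293
n = 5
Mean = 293/5 = 58.6000

Mean = 58.6000


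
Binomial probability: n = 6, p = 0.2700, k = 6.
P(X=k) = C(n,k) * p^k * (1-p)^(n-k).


C(6,6) = 1
p^6 = 0.000387
(1-p)^0 = 1.000000
P = 1 * 0.000387 * 1.000000 = 0.0004

P(X=6) = 0.0004


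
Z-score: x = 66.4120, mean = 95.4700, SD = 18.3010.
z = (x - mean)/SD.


z = (66.4120 - 95.4700)/18.3010
= -29.0580/18.3010
= -1.5878

z = -1.5878


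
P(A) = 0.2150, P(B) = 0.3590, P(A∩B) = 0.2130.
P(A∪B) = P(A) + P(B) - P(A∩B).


P(A∪B) = 0.2150 + 0.3590 - 0.2130
= 0.5740 - 0.2130
= 0.3610

P(A∪B) = 0.3610


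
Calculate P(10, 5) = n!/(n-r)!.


P(10,5) = 10!/5!
= 3628800/120
= 30240

P(10,5) = 30240


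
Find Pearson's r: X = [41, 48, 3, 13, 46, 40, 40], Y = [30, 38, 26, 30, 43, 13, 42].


Mean X = 33.0000, Mean Y = 31.7143
SD X = 16.283208, SD Y = 9.720586
Cov = 53.428571
r = 53.428571/(16.283208*9.720586) = 0.3376

r = 0.3376


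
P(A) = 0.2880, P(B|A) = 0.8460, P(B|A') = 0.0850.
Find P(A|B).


P(B) = P(B|A)*P(A) + P(B|A')*P(A')
= 0.8460*0.2880 + 0.0850*0.7120
= 0.243648 + 0.060520 = 0.304168
P(A|B) = 0.243648/0.304168 = 0.8010

P(A|B) = 0.8010


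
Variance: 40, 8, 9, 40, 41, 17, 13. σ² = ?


Mean = 24.0000
Squared deviations: 256.0000, 256.0000, 225.0000, 256.0000, 289.0000, 49.0000, 121.0000
Sum = 1452.0000
Variance = 1452.0000/7 = 207.4286

Variance = 207.4286


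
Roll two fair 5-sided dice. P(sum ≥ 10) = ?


Total outcomes = 5×5 = 25
Favorable (sum ≥ 10): 1
P = 1/25 = 0.0400

P = 0.0400


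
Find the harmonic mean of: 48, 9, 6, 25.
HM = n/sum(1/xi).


Sum of reciprocals = 1/48 + 1/9 + 1/6 + 1/25 = 0.338611
HM = 4/0.338611 = 11.8130

HM = 11.8130


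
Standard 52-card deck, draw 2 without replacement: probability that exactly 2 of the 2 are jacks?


Hypergeometric: P(X=2) = C(4,2)·C(48,0) / C(52,2)
= 6 × 1 / 1326
= 6/1326 = 0.0045

P = 0.0045


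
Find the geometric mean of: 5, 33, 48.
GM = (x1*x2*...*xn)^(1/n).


Product = 5 × 33 × 48 = 7920
GM = 7920^(1/3) = 19.9331

GM = 19.9331


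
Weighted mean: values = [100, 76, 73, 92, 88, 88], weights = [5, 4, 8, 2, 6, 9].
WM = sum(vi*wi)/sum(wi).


Numerator = 100*5 + 76*4 + 73*8 + 92*2 + 88*6 + 88*9 = 2892
Denominator = 5 + 4 + 8 + 2 + 6 + 9 = 34
WM = 2892/34 = 85.0588

WM = 85.0588


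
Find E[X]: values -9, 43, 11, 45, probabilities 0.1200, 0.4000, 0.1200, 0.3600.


E[X] = -9*0.1200 + 43*0.4000 + 11*0.1200 + 45*0.3600
= -1.0800 + 17.2000 + 1.3200 + 16.2000
= 33.6400

E[X] = 33.6400


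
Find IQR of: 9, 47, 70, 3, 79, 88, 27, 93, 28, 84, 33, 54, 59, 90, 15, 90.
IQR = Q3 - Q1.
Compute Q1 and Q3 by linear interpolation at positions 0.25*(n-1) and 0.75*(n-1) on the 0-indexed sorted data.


Sorted: 3, 9, 15, 27, 28, 33, 47, 54, 59, 70, 79, 84, 88, 90, 90, 93
Q1 (25th %ile) = 27.7500
Q3 (75th %ile) = 85.0000
IQR = 85.0000 - 27.7500 = 57.2500

IQR = 57.2500


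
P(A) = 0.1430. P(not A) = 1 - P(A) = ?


P(not A) = 1 - 0.1430 = 0.8570

P(not A) = 0.8570


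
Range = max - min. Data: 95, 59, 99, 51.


Max = 99, Min = 51
Range = 99 - 51 = 48

Range = 48


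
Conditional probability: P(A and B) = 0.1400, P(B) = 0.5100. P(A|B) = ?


P(A|B) = 0.1400/0.5100 = 0.2745

P(A|B) = 0.2745


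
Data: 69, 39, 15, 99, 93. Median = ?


Sorted: 15, 39, 69, 93, 99
n = 5 (odd)
Middle value = 69

Median = 69


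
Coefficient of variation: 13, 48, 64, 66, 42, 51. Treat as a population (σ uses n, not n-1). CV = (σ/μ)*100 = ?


Mean = 47.3333
SD = 17.5468
CV = (17.5468/47.3333)*100 = 37.0706%

CV = 37.0706%


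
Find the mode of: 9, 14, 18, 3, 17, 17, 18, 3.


Frequencies: 3:2, 9:1, 14:1, 17:2, 18:2
Max frequency = 2
Mode = 3, 17, 18

Mode = 3, 17, 18


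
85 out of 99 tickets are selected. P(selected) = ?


P = 85/99 = 0.8586

P = 0.8586


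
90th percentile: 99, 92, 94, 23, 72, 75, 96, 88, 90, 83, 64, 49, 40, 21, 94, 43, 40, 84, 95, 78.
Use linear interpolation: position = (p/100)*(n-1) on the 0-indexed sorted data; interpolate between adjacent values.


Sorted: 21, 23, 40, 40, 43, 49, 64, 72, 75, 78, 83, 84, 88, 90, 92, 94, 94, 95, 96, 99
n = 20
Index = 90/100 * 19 = 17.1000
Lower = data[17] = 95, Upper = data[18] = 96
P90 = 95 + 0.1000*(1) = 95.1000

P90 = 95.1000


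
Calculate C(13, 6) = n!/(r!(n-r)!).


C(13,6) = 13!/(6! × 7!)
= 6227020800/(720 × 5040)
= 1716

C(13,6) = 1716


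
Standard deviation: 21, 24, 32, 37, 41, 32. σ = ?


Mean = 31.1667
Variance = 47.8056
SD = sqrt(47.8056) = 6.9142

SD = 6.9142


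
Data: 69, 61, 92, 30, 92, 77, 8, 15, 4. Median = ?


Sorted: 4, 8, 15, 30, 61, 69, 77, 92, 92
n = 9 (odd)
Middle value = 61

Median = 61


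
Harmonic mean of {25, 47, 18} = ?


Sum of reciprocals = 1/25 + 1/47 + 1/18 = 0.116832
HM = 3/0.116832 = 25.6779

HM = 25.6779


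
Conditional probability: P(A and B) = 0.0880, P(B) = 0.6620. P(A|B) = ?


P(A|B) = 0.0880/0.6620 = 0.1329

P(A|B) = 0.1329


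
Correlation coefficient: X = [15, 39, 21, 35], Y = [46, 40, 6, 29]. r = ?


Mean X = 27.5000, Mean Y = 30.2500
SD X = 9.836158, SD Y = 15.270478
Cov = 15.875000
r = 15.875000/(9.836158*15.270478) = 0.1057

r = 0.1057


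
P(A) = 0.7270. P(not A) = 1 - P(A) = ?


P(not A) = 1 - 0.7270 = 0.2730

P(not A) = 0.2730


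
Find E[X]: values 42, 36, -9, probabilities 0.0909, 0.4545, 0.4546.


E[X] = 42*0.0909 + 36*0.4545 - 9*0.4546
= 3.8178 + 16.3620 - 4.0914
= 16.0884

E[X] = 16.0884


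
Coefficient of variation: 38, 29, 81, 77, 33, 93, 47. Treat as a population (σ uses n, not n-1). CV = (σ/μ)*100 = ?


Mean = 56.8571
SD = 24.1804
CV = (24.1804/56.8571)*100 = 42.5284%

CV = 42.5284%


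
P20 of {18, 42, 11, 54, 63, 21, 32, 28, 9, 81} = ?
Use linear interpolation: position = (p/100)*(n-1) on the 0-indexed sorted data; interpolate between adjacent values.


Sorted: 9, 11, 18, 21, 28, 32, 42, 54, 63, 81
n = 10
Index = 20/100 * 9 = 1.8000
Lower = data[1] = 11, Upper = data[2] = 18
P20 = 11 + 0.8000*(7) = 16.6000

P20 = 16.6000


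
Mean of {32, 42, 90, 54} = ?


Sum = 32 + 42 + 90 + 54 = 218
n = 4
Mean = 218/4 = 54.5000

Mean = 54.5000


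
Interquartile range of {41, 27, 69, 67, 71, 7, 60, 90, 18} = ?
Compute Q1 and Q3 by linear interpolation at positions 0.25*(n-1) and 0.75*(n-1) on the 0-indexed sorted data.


Sorted: 7, 18, 27, 41, 60, 67, 69, 71, 90
Q1 (25th %ile) = 27.0000
Q3 (75th %ile) = 69.0000
IQR = 69.0000 - 27.0000 = 42.0000

IQR = 42.0000


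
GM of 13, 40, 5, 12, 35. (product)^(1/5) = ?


Product = 13 × 40 × 5 × 12 × 35 = 1092000
GM = 1092000^(1/5) = 16.1304

GM = 16.1304


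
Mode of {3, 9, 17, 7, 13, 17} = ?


Frequencies: 3:1, 7:1, 9:1, 13:1, 17:2
Max frequency = 2
Mode = 17

Mode = 17


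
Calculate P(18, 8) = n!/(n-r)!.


P(18,8) = 18!/10!
= 6402373705728000/3628800
= 1764322560

P(18,8) = 1764322560


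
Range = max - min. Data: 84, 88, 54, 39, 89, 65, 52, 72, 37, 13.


Max = 89, Min = 13
Range = 89 - 13 = 76

Range = 76


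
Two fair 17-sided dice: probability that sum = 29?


Total outcomes = 17×17 = 289
Favorable (sum = 29): 6
P = 6/289 = 0.0208

P = 0.0208


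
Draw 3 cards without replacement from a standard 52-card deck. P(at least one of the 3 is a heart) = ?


P(at least one) = 1 - P(none)
P(none) = (39/52) × (38/51) × (37/50) = 0.413529
P(at least one) = 1 - 0.413529 = 0.5865

P = 0.5865


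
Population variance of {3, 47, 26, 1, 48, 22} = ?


Mean = 24.5000
Squared deviations: 462.2500, 506.2500, 2.2500, 552.2500, 552.2500, 6.2500
Sum = 2081.5000
Variance = 2081.5000/6 = 346.9167

Variance = 346.9167


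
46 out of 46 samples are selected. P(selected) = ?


P = 46/46 = 1.0000

P = 1.0000


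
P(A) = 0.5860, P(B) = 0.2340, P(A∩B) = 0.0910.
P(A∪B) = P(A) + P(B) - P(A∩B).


P(A∪B) = 0.5860 + 0.2340 - 0.0910
= 0.8200 - 0.0910
= 0.7290

P(A∪B) = 0.7290


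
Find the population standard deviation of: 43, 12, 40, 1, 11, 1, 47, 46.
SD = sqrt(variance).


Mean = 25.1250
Variance = 373.8594
SD = sqrt(373.8594) = 19.3354

SD = 19.3354


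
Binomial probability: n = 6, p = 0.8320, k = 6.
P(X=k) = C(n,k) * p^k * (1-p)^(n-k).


C(6,6) = 1
p^6 = 0.331696
(1-p)^0 = 1.000000
P = 1 * 0.331696 * 1.000000 = 0.3317

P(X=6) = 0.3317


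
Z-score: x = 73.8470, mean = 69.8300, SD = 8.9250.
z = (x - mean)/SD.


z = (73.8470 - 69.8300)/8.9250
= 4.0170/8.9250
= 0.4501

z = 0.4501


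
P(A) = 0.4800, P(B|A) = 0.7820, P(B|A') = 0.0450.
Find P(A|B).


P(B) = P(B|A)*P(A) + P(B|A')*P(A')
= 0.7820*0.4800 + 0.0450*0.5200
= 0.375360 + 0.023400 = 0.398760
P(A|B) = 0.375360/0.398760 = 0.9413

P(A|B) = 0.9413


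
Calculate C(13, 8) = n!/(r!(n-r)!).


C(13,8) = 13!/(8! × 5!)
= 6227020800/(40320 × 120)
= 1287

C(13,8) = 1287


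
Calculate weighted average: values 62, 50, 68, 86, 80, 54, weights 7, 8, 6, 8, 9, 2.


Numerator = 62*7 + 50*8 + 68*6 + 86*8 + 80*9 + 54*2 = 2758
Denominator = 7 + 8 + 6 + 8 + 9 + 2 = 40
WM = 2758/40 = 68.9500

WM = 68.9500


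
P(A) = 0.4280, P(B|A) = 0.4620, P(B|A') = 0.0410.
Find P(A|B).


P(B) = P(B|A)*P(A) + P(B|A')*P(A')
= 0.4620*0.4280 + 0.0410*0.5720
= 0.197736 + 0.023452 = 0.221188
P(A|B) = 0.197736/0.221188 = 0.8940

P(A|B) = 0.8940


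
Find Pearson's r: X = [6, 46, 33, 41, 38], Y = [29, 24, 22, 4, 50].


Mean X = 32.8000, Mean Y = 25.8000
SD X = 14.048487, SD Y = 14.756693
Cov = -32.640000
r = -32.640000/(14.048487*14.756693) = -0.1574

r = -0.1574


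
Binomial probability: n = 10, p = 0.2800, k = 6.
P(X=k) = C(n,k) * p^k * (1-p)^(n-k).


C(10,6) = 210
p^6 = 0.000482
(1-p)^4 = 0.268739
P = 210 * 0.000482 * 0.268739 = 0.0272

P(X=6) = 0.0272


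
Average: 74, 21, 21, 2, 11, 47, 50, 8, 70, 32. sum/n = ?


Sum = 74 + 21 + 21 + 2 + 11 + 47 + 50 + 8 + 70 + 32 = 336
n = 10
Mean = 336/10 = 33.6000

Mean = 33.6000


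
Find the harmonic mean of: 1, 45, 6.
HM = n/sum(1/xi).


Sum of reciprocals = 1/1 + 1/45 + 1/6 = 1.188889
HM = 3/1.188889 = 2.5234

HM = 2.5234


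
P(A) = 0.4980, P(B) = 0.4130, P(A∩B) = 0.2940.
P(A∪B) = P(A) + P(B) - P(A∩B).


P(A∪B) = 0.4980 + 0.4130 - 0.2940
= 0.9110 - 0.2940
= 0.6170

P(A∪B) = 0.6170


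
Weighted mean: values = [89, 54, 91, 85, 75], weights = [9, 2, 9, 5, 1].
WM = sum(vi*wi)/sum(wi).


Numerator = 89*9 + 54*2 + 91*9 + 85*5 + 75*1 = 2228
Denominator = 9 + 2 + 9 + 5 + 1 = 26
WM = 2228/26 = 85.6923

WM = 85.6923


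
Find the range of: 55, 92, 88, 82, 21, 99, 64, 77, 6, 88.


Max = 99, Min = 6
Range = 99 - 6 = 93

Range = 93


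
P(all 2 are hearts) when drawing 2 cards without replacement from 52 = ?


P(all hearts) = (13/52) × (12/51)
= 0.0588

P = 0.0588


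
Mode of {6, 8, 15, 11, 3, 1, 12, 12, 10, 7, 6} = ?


Frequencies: 1:1, 3:1, 6:2, 7:1, 8:1, 10:1, 11:1, 12:2, 15:1
Max frequency = 2
Mode = 6, 12

Mode = 6, 12


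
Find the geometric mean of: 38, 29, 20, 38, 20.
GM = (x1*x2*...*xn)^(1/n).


Product = 38 × 29 × 20 × 38 × 20 = 16750400
GM = 16750400^(1/5) = 27.8487

GM = 27.8487


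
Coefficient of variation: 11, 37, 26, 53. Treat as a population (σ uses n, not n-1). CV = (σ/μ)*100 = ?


Mean = 31.7500
SD = 15.3521
CV = (15.3521/31.7500)*100 = 48.3531%

CV = 48.3531%


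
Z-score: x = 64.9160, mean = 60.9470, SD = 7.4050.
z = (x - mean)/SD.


z = (64.9160 - 60.9470)/7.4050
= 3.9690/7.4050
= 0.5360

z = 0.5360


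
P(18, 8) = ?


P(18,8) = 18!/10!
= 6402373705728000/3628800
= 1764322560

P(18,8) = 1764322560


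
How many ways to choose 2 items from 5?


C(5,2) = 5!/(2! × 3!)
= 120/(2 × 6)
= 10

C(5,2) = 10


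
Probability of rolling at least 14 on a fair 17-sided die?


Favorable outcomes (roll ≥ 14): 4
Total outcomes = 17
P = 4/17 = 0.2353

P = 0.2353


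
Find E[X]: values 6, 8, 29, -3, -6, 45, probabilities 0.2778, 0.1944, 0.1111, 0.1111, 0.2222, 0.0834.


E[X] = 6*0.2778 + 8*0.1944 + 29*0.1111 - 3*0.1111 - 6*0.2222 + 45*0.0834
= 1.6668 + 1.5552 + 3.2219 - 0.3333 - 1.3332 + 3.7530
= 8.5304

E[X] = 8.5304


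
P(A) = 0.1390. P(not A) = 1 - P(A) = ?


P(not A) = 1 - 0.1390 = 0.8610

P(not A) = 0.8610


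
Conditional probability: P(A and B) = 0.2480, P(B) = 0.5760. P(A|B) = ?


P(A|B) = 0.2480/0.5760 = 0.4306

P(A|B) = 0.4306


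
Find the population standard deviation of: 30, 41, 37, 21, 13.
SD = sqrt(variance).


Mean = 28.4000
Variance = 105.4400
SD = sqrt(105.4400) = 10.2684

SD = 10.2684


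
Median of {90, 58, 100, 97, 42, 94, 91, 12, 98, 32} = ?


Sorted: 12, 32, 42, 58, 90, 91, 94, 97, 98, 100
n = 10 (even)
Middle values: 90 and 91
Median = (90+91)/2 = 90.5000

Median = 90.5000


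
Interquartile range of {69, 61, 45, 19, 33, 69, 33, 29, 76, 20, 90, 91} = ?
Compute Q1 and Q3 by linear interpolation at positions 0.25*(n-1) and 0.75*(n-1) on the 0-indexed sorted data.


Sorted: 19, 20, 29, 33, 33, 45, 61, 69, 69, 76, 90, 91
Q1 (25th %ile) = 32.0000
Q3 (75th %ile) = 70.7500
IQR = 70.7500 - 32.0000 = 38.7500

IQR = 38.7500


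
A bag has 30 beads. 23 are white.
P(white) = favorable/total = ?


P = 23/30 = 0.7667

P = 0.7667


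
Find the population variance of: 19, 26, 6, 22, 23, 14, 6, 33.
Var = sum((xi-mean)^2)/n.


Mean = 18.6250
Squared deviations: 0.1406, 54.3906, 159.3906, 11.3906, 19.1406, 21.3906, 159.3906, 206.6406
Sum = 631.8750
Variance = 631.8750/8 = 78.9844

Variance = 78.9844


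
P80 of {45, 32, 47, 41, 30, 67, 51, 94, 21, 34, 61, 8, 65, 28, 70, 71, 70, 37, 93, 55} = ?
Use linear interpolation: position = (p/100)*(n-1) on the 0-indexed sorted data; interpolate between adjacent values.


Sorted: 8, 21, 28, 30, 32, 34, 37, 41, 45, 47, 51, 55, 61, 65, 67, 70, 70, 71, 93, 94
n = 20
Index = 80/100 * 19 = 15.2000
Lower = data[15] = 70, Upper = data[16] = 70
P80 = 70 + 0.2000*(0) = 70.0000

P80 = 70.0000


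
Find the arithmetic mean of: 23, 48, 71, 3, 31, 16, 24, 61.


Sum = 23 + 48 + 71 + 3 + 31 + 16 + 24 + 61 = 277
n = 8
Mean = 277/8 = 34.6250

Mean = 34.6250


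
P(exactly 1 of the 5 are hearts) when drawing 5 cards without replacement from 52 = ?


Hypergeometric: P(X=1) = C(13,1)·C(39,4) / C(52,5)
= 13 × 82251 / 2598960
= 1069263/2598960 = 0.4114

P = 0.4114


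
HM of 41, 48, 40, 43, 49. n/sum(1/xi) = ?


Sum of reciprocals = 1/41 + 1/48 + 1/40 + 1/43 + 1/49 = 0.113888
HM = 5/0.113888 = 43.9030

HM = 43.9030


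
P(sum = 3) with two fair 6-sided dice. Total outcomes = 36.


Total outcomes = 6×6 = 36
Favorable (sum = 3): 2
P = 2/36 = 0.0556

P = 0.0556


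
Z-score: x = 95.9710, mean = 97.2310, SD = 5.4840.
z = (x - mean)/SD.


z = (95.9710 - 97.2310)/5.4840
= -1.2600/5.4840
= -0.2298

z = -0.2298


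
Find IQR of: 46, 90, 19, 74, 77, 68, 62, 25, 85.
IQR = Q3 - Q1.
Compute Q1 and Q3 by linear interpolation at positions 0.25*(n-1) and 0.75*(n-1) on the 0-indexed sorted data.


Sorted: 19, 25, 46, 62, 68, 74, 77, 85, 90
Q1 (25th %ile) = 46.0000
Q3 (75th %ile) = 77.0000
IQR = 77.0000 - 46.0000 = 31.0000

IQR = 31.0000


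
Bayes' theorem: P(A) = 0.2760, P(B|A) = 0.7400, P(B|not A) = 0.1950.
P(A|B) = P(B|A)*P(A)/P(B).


P(B) = P(B|A)*P(A) + P(B|A')*P(A')
= 0.7400*0.2760 + 0.1950*0.7240
= 0.204240 + 0.141180 = 0.345420
P(A|B) = 0.204240/0.345420 = 0.5913

P(A|B) = 0.5913


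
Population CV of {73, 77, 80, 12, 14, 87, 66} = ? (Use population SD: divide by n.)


Mean = 58.4286
SD = 29.3397
CV = (29.3397/58.4286)*100 = 50.2146%

CV = 50.2146%


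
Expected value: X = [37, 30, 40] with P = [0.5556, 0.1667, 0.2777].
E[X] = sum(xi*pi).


E[X] = 37*0.5556 + 30*0.1667 + 40*0.2777
= 20.5572 + 5.0010 + 11.1080
= 36.6662

E[X] = 36.6662


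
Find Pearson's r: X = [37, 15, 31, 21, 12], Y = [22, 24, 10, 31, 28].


Mean X = 23.2000, Mean Y = 23.0000
SD X = 9.474175, SD Y = 7.211103
Cov = -39.400000
r = -39.400000/(9.474175*7.211103) = -0.5767

r = -0.5767


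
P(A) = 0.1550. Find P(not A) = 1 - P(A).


P(not A) = 1 - 0.1550 = 0.8450

P(not A) = 0.8450


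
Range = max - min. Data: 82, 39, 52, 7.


Max = 82, Min = 7
Range = 82 - 7 = 75

Range = 75


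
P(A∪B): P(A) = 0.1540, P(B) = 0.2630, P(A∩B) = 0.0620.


P(A∪B) = 0.1540 + 0.2630 - 0.0620
= 0.4170 - 0.0620
= 0.3550

P(A∪B) = 0.3550


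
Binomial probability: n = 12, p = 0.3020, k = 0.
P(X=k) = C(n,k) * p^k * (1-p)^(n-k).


C(12,0) = 1
p^0 = 1.000000
(1-p)^12 = 0.013374
P = 1 * 1.000000 * 0.013374 = 0.0134

P(X=0) = 0.0134


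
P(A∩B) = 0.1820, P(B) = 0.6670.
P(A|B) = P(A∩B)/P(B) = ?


P(A|B) = 0.1820/0.6670 = 0.2729

P(A|B) = 0.2729


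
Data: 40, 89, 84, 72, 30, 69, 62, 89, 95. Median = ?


Sorted: 30, 40, 62, 69, 72, 84, 89, 89, 95
n = 9 (odd)
Middle value = 72

Median = 72


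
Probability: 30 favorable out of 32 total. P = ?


P = 30/32 = 0.9375

P = 0.9375


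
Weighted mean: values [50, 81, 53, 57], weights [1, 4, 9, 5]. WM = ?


Numerator = 50*1 + 81*4 + 53*9 + 57*5 = 1136
Denominator = 1 + 4 + 9 + 5 = 19
WM = 1136/19 = 59.7895

WM = 59.7895


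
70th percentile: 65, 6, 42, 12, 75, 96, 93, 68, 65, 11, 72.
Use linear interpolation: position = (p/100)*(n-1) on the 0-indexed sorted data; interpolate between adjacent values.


Sorted: 6, 11, 12, 42, 65, 65, 68, 72, 75, 93, 96
n = 11
Index = 70/100 * 10 = 7.0000
Lower = data[7] = 72, Upper = data[8] = 75
P70 = 72 + 0*(3) = 72.0000

P70 = 72.0000


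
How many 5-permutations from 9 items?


P(9,5) = 9!/4!
= 362880/24
= 15120

P(9,5) = 15120


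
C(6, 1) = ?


C(6,1) = 6!/(1! × 5!)
= 720/(1 × 120)
= 6

C(6,1) = 6


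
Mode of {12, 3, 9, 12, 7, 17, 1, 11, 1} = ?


Frequencies: 1:2, 3:1, 7:1, 9:1, 11:1, 12:2, 17:1
Max frequency = 2
Mode = 1, 12

Mode = 1, 12


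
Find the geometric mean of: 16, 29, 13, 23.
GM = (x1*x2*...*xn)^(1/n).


Product = 16 × 29 × 13 × 23 = 138736
GM = 138736^(1/4) = 19.2996

GM = 19.2996


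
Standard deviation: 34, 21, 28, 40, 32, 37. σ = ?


Mean = 32.0000
Variance = 38.3333
SD = sqrt(38.3333) = 6.1914

SD = 6.1914


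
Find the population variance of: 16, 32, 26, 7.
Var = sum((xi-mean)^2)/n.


Mean = 20.2500
Squared deviations: 18.0625, 138.0625, 33.0625, 175.5625
Sum = 364.7500
Variance = 364.7500/4 = 91.1875

Variance = 91.1875


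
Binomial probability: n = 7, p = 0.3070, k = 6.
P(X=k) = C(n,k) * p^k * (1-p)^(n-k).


C(7,6) = 7
p^6 = 0.000837
(1-p)^1 = 0.693000
P = 7 * 0.000837 * 0.693000 = 0.0041

P(X=6) = 0.0041


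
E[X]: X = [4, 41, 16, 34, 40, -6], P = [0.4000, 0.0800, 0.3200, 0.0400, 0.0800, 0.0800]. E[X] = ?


E[X] = 4*0.4000 + 41*0.0800 + 16*0.3200 + 34*0.0400 + 40*0.0800 - 6*0.0800
= 1.6000 + 3.2800 + 5.1200 + 1.3600 + 3.2000 - 0.4800
= 14.0800

E[X] = 14.0800


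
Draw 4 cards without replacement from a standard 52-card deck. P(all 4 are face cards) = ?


P(all face cards) = (12/52) × (11/51) × (10/50) × (9/49)
= 0.0018

P = 0.0018


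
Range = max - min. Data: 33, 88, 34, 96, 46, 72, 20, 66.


Max = 96, Min = 20
Range = 96 - 20 = 76

Range = 76


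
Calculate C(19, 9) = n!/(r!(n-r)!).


C(19,9) = 19!/(9! × 10!)
= 121645100408832000/(362880 × 3628800)
= 92378

C(19,9) = 92378


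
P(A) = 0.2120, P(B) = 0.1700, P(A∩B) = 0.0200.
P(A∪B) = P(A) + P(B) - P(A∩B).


P(A∪B) = 0.2120 + 0.1700 - 0.0200
= 0.3820 - 0.0200
= 0.3620

P(A∪B) = 0.3620


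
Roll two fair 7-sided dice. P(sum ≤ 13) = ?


Total outcomes = 7×7 = 49
Favorable (sum ≤ 13): 48
P = 48/49 = 0.9796

P = 0.9796


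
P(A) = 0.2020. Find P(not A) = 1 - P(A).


P(not A) = 1 - 0.2020 = 0.7980

P(not A) = 0.7980


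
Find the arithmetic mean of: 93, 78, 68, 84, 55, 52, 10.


Sum = 93 + 78 + 68 + 84 + 55 + 52 + 10 = 440
n = 7
Mean = 440/7 = 62.8571

Mean = 62.8571


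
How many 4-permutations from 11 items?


P(11,4) = 11!/7!
= 39916800/5040
= 7920

P(11,4) = 7920


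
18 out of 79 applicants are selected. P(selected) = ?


P = 18/79 = 0.2278

P = 0.2278


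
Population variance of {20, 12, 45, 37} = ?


Mean = 28.5000
Squared deviations: 72.2500, 272.2500, 272.2500, 72.2500
Sum = 689.0000
Variance = 689.0000/4 = 172.2500

Variance = 172.2500


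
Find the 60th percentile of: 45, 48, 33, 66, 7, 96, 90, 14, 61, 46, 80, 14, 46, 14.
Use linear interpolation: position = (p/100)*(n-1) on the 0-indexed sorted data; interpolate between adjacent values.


Sorted: 7, 14, 14, 14, 33, 45, 46, 46, 48, 61, 66, 80, 90, 96
n = 14
Index = 60/100 * 13 = 7.8000
Lower = data[7] = 46, Upper = data[8] = 48
P60 = 46 + 0.8000*(2) = 47.6000

P60 = 47.6000


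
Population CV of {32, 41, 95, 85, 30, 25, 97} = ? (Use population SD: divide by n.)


Mean = 57.8571
SD = 30.3712
CV = (30.3712/57.8571)*100 = 52.4934%

CV = 52.4934%


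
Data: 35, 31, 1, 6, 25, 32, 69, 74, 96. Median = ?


Sorted: 1, 6, 25, 31, 32, 35, 69, 74, 96
n = 9 (odd)
Middle value = 32

Median = 32


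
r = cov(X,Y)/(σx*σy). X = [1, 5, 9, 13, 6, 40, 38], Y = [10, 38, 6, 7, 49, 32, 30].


Mean X = 16.0000, Mean Y = 24.5714
SD X = 14.947527, SD Y = 15.710389
Cov = 43.857143
r = 43.857143/(14.947527*15.710389) = 0.1868

r = 0.1868


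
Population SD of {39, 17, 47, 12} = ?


Mean = 28.7500
Variance = 214.1875
SD = sqrt(214.1875) = 14.6351

SD = 14.6351


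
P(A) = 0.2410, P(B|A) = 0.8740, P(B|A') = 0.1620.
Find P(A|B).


P(B) = P(B|A)*P(A) + P(B|A')*P(A')
= 0.8740*0.2410 + 0.1620*0.7590
= 0.210634 + 0.122958 = 0.333592
P(A|B) = 0.210634/0.333592 = 0.6314

P(A|B) = 0.6314


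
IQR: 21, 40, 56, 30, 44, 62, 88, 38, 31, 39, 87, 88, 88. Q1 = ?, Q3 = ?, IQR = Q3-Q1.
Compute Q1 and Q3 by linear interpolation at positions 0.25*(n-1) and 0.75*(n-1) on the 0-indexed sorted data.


Sorted: 21, 30, 31, 38, 39, 40, 44, 56, 62, 87, 88, 88, 88
Q1 (25th %ile) = 38.0000
Q3 (75th %ile) = 87.0000
IQR = 87.0000 - 38.0000 = 49.0000

IQR = 49.0000


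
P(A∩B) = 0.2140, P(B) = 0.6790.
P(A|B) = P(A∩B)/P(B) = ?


P(A|B) = 0.2140/0.6790 = 0.3152

P(A|B) = 0.3152


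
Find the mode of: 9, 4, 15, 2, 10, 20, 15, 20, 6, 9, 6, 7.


Frequencies: 2:1, 4:1, 6:2, 7:1, 9:2, 10:1, 15:2, 20:2
Max frequency = 2
Mode = 6, 9, 15, 20

Mode = 6, 9, 15, 20


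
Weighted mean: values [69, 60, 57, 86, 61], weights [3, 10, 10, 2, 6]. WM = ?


Numerator = 69*3 + 60*10 + 57*10 + 86*2 + 61*6 = 1915
Denominator = 3 + 10 + 10 + 2 + 6 = 31
WM = 1915/31 = 61.7742

WM = 61.7742


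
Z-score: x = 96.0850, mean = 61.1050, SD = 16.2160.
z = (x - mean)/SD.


z = (96.0850 - 61.1050)/16.2160
= 34.9800/16.2160
= 2.1571

z = 2.1571


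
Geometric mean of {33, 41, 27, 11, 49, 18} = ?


Product = 33 × 41 × 27 × 11 × 49 × 18 = 354423762
GM = 354423762^(1/6) = 26.6024

GM = 26.6024


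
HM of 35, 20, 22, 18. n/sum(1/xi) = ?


Sum of reciprocals = 1/35 + 1/20 + 1/22 + 1/18 = 0.179582
HM = 4/0.179582 = 22.2740

HM = 22.2740


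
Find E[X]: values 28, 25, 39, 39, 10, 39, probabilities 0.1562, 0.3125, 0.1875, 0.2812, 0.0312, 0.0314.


E[X] = 28*0.1562 + 25*0.3125 + 39*0.1875 + 39*0.2812 + 10*0.0312 + 39*0.0314
= 4.3736 + 7.8125 + 7.3125 + 10.9668 + 0.3120 + 1.2246
= 32.0020

E[X] = 32.0020


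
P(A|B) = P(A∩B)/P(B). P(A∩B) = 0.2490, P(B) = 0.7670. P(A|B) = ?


P(A|B) = 0.2490/0.7670 = 0.3246

P(A|B) = 0.3246


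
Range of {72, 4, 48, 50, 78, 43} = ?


Max = 78, Min = 4
Range = 78 - 4 = 74

Range = 74


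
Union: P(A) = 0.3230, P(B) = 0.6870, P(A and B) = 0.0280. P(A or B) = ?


P(A∪B) = 0.3230 + 0.6870 - 0.0280
= 1.0100 - 0.0280
= 0.9820

P(A∪B) = 0.9820


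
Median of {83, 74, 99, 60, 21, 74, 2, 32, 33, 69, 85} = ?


Sorted: 2, 21, 32, 33, 60, 69, 74, 74, 83, 85, 99
n = 11 (odd)
Middle value = 69

Median = 69


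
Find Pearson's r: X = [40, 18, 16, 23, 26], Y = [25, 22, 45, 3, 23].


Mean X = 24.6000, Mean Y = 23.6000
SD X = 8.475848, SD Y = 13.320661
Cov = -23.960000
r = -23.960000/(8.475848*13.320661) = -0.2122

r = -0.2122


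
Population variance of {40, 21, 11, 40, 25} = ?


Mean = 27.4000
Squared deviations: 158.7600, 40.9600, 268.9600, 158.7600, 5.7600
Sum = 633.2000
Variance = 633.2000/5 = 126.6400

Variance = 126.6400


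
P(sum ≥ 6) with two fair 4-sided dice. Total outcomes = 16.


Total outcomes = 4×4 = 16
Favorable (sum ≥ 6): 6
P = 6/16 = 0.3750

P = 0.3750


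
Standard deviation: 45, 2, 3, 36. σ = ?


Mean = 21.5000
Variance = 371.2500
SD = sqrt(371.2500) = 19.2678

SD = 19.2678


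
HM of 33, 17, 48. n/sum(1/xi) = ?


Sum of reciprocals = 1/33 + 1/17 + 1/48 = 0.109960
HM = 3/0.109960 = 27.2827

HM = 27.2827


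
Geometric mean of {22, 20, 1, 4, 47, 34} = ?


Product = 22 × 20 × 1 × 4 × 47 × 34 = 2812480
GM = 2812480^(1/6) = 11.8809

GM = 11.8809


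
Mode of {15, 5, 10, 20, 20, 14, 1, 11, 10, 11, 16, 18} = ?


Frequencies: 1:1, 5:1, 10:2, 11:2, 14:1, 15:1, 16:1, 18:1, 20:2
Max frequency = 2
Mode = 10, 11, 20

Mode = 10, 11, 20


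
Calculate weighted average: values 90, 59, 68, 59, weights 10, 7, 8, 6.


Numerator = 90*10 + 59*7 + 68*8 + 59*6 = 2211
Denominator = 10 + 7 + 8 + 6 = 31
WM = 2211/31 = 71.3226

WM = 71.3226


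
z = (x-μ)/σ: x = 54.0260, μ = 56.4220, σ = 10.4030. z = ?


z = (54.0260 - 56.4220)/10.4030
= -2.3960/10.4030
= -0.2303

z = -0.2303


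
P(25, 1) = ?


P(25,1) = 25!/24!
= 15511210043330985984000000/620448401733239439360000
= 25

P(25,1) = 25


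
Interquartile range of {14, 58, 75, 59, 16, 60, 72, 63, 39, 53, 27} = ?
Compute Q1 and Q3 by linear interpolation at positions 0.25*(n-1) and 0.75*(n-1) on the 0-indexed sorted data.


Sorted: 14, 16, 27, 39, 53, 58, 59, 60, 63, 72, 75
Q1 (25th %ile) = 33.0000
Q3 (75th %ile) = 61.5000
IQR = 61.5000 - 33.0000 = 28.5000

IQR = 28.5000


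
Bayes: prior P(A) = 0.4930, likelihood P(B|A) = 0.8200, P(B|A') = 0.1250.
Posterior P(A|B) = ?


P(B) = P(B|A)*P(A) + P(B|A')*P(A')
= 0.8200*0.4930 + 0.1250*0.5070
= 0.404260 + 0.063375 = 0.467635
P(A|B) = 0.404260/0.467635 = 0.8645

P(A|B) = 0.8645


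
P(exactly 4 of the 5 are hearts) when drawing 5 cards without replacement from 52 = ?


Hypergeometric: P(X=4) = C(13,4)·C(39,1) / C(52,5)
= 715 × 39 / 2598960
= 27885/2598960 = 0.0107

P = 0.0107


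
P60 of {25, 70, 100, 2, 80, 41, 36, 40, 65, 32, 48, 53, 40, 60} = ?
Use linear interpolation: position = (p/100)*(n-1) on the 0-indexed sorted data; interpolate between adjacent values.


Sorted: 2, 25, 32, 36, 40, 40, 41, 48, 53, 60, 65, 70, 80, 100
n = 14
Index = 60/100 * 13 = 7.8000
Lower = data[7] = 48, Upper = data[8] = 53
P60 = 48 + 0.8000*(5) = 52.0000

P60 = 52.0000


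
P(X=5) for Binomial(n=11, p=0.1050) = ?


C(11,5) = 462
p^5 = 1.276282e-05
(1-p)^6 = 0.513971
P = 462 * 1.276282e-05 * 0.513971 = 0.0030

P(X=5) = 0.0030


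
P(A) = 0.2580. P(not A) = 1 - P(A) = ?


P(not A) = 1 - 0.2580 = 0.7420

P(not A) = 0.7420


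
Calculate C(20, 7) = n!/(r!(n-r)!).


C(20,7) = 20!/(7! × 13!)
= 2432902008176640000/(5040 × 6227020800)
= 77520

C(20,7) = 77520


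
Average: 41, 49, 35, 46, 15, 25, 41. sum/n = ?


Sum = 41 + 49 + 35 + 46 + 15 + 25 + 41 = 252
n = 7
Mean = 252/7 = 36.0000

Mean = 36.0000


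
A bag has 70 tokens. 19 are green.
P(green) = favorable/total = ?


P = 19/70 = 0.2714

P = 0.2714


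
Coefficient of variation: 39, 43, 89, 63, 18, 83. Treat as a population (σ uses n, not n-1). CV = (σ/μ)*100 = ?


Mean = 55.8333
SD = 25.0627
CV = (25.0627/55.8333)*100 = 44.8884%

CV = 44.8884%


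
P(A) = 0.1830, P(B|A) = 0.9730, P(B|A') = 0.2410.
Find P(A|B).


P(B) = P(B|A)*P(A) + P(B|A')*P(A')
= 0.9730*0.1830 + 0.2410*0.8170
= 0.178059 + 0.196897 = 0.374956
P(A|B) = 0.178059/0.374956 = 0.4749

P(A|B) = 0.4749


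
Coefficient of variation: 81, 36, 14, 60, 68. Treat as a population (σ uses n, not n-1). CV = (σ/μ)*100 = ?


Mean = 51.8000
SD = 23.9199
CV = (23.9199/51.8000)*100 = 46.1773%

CV = 46.1773%


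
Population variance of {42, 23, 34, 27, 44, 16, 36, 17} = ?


Mean = 29.8750
Squared deviations: 147.0156, 47.2656, 17.0156, 8.2656, 199.5156, 192.5156, 37.5156, 165.7656
Sum = 814.8750
Variance = 814.8750/8 = 101.8594

Variance = 101.8594


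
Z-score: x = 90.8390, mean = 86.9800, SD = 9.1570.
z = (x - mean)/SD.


z = (90.8390 - 86.9800)/9.1570
= 3.8590/9.1570
= 0.4214

z = 0.4214


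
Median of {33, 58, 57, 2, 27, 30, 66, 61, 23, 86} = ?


Sorted: 2, 23, 27, 30, 33, 57, 58, 61, 66, 86
n = 10 (even)
Middle values: 33 and 57
Median = (33+57)/2 = 45.0000

Median = 45.0000


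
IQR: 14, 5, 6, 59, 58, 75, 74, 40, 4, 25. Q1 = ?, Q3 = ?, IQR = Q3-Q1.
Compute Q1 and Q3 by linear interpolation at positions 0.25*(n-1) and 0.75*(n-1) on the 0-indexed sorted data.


Sorted: 4, 5, 6, 14, 25, 40, 58, 59, 74, 75
Q1 (25th %ile) = 8.0000
Q3 (75th %ile) = 58.7500
IQR = 58.7500 - 8.0000 = 50.7500

IQR = 50.7500


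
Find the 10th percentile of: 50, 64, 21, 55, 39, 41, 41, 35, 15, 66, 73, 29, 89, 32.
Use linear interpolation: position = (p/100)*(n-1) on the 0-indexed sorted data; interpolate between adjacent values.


Sorted: 15, 21, 29, 32, 35, 39, 41, 41, 50, 55, 64, 66, 73, 89
n = 14
Index = 10/100 * 13 = 1.3000
Lower = data[1] = 21, Upper = data[2] = 29
P10 = 21 + 0.3000*(8) = 23.4000

P10 = 23.4000


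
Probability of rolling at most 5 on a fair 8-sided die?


Favorable outcomes (roll ≤ 5): 5
Total outcomes = 8
P = 5/8 = 0.6250

P = 0.6250


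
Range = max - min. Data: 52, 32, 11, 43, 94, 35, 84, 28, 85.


Max = 94, Min = 11
Range = 94 - 11 = 83

Range = 83


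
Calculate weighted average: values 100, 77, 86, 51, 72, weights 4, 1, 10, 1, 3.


Numerator = 100*4 + 77*1 + 86*10 + 51*1 + 72*3 = 1604
Denominator = 4 + 1 + 10 + 1 + 3 = 19
WM = 1604/19 = 84.4211

WM = 84.4211


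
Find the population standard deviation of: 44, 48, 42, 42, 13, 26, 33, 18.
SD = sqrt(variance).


Mean = 33.2500
Variance = 147.6875
SD = sqrt(147.6875) = 12.1527

SD = 12.1527


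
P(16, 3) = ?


P(16,3) = 16!/13!
= 20922789888000/6227020800
= 3360

P(16,3) = 3360


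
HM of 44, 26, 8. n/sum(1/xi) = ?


Sum of reciprocals = 1/44 + 1/26 + 1/8 = 0.186189
HM = 3/0.186189 = 16.1127

HM = 16.1127


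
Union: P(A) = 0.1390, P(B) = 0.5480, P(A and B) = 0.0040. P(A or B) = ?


P(A∪B) = 0.1390 + 0.5480 - 0.0040
= 0.6870 - 0.0040
= 0.6830

P(A∪B) = 0.6830
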